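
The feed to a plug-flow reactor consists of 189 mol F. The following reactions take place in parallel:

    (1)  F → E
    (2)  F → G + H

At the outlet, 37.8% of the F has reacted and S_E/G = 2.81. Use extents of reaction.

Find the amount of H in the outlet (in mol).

18.8 mol

Conversion of F: F consumed = 0.378 × 189 = 71.44 mol = 1ξ₁ + 1ξ₂.
Selectivity: 1ξ₁ / (1ξ₂) = 2.81 → ξ₁ = 2.81 ξ₂.
Substitute: (1·2.81 + 1) ξ₂ = 71.44 → ξ₂ = 18.75 mol, ξ₁ = 52.69 mol.
Outlet amounts (n = n₀ + Σ ν·ξ):
  F: 189 − 1(52.69) − 1(18.75) = 117.6
  E: 0 + 1(52.69) = 52.69
  G: 0 + 1(18.75) = 18.75
  H: 0 + 1(18.75) = 18.75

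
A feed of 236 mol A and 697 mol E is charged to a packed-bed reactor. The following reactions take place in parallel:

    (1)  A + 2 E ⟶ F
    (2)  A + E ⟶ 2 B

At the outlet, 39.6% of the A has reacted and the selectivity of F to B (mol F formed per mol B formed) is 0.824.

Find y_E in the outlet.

Conversion of A: A consumed = 0.396 × 236 = 93.46 mol = 1ξ₁ + 1ξ₂.
Selectivity: 1ξ₁ / (2ξ₂) = 0.824 → ξ₁ = 1.648 ξ₂.
Substitute: (1·1.648 + 1) ξ₂ = 93.46 → ξ₂ = 35.29 mol, ξ₁ = 58.16 mol.
Outlet amounts (n = n₀ + Σ ν·ξ):
  A: 236 − 1(58.16) − 1(35.29) = 142.5
  E: 697 − 2(58.16) − 1(35.29) = 545.4
  F: 0 + 1(58.16) = 58.16
  B: 0 + 2(35.29) = 70.59
Total out = 816.7 mol; y_E = 545.4 / 816.7 = 0.6678.

0.668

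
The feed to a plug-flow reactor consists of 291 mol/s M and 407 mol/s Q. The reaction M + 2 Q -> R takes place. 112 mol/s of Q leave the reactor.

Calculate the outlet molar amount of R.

For Q: n = n₀ − 2ξ → 112 = 407 − 2ξ, giving ξ = 147.5 mol/s.
Outlet amounts (n = n₀ + ν ξ):
  M: 291 − 1(147.5) = 143.5
  Q: 407 − 2(147.5) = 112
  R: 0 + 1(147.5) = 147.5

148 mol/s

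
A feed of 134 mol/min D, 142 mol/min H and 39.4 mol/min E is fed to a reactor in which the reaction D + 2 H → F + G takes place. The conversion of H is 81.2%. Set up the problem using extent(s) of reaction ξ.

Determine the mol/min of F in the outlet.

57.7 mol/min

H reacted = 0.812 × 142 = 115.3 mol/min; ν_H = −2, so ξ = 115.3/2 = 57.65 mol/min.
Outlet amounts (n = n₀ + ν ξ):
  D: 134 − 1(57.65) = 76.35
  H: 142 − 2(57.65) = 26.7
  F: 0 + 1(57.65) = 57.65
  G: 0 + 1(57.65) = 57.65
  E: 39.4 (inert)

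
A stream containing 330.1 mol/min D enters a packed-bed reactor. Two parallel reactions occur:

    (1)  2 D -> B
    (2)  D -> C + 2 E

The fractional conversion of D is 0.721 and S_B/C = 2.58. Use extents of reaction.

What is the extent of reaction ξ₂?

ξ₂ = 38.6 mol/min

Conversion of D: D consumed = 0.721 × 330.1 = 238 mol/min = 2ξ₁ + 1ξ₂.
Selectivity: 1ξ₁ / (1ξ₂) = 2.58 → ξ₁ = 2.58 ξ₂.
Substitute: (2·2.58 + 1) ξ₂ = 238 → ξ₂ = 38.64 mol/min, ξ₁ = 99.68 mol/min.
Outlet amounts (n = n₀ + Σ ν·ξ):
  D: 330.1 − 2(99.68) − 1(38.64) = 92.1
  B: 0 + 1(99.68) = 99.68
  C: 0 + 1(38.64) = 38.64
  E: 0 + 2(38.64) = 77.27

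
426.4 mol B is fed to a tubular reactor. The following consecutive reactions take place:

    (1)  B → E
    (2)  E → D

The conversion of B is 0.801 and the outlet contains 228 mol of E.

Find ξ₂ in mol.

ξ₂ = 114 mol

Conversion of B: B consumed = 1ξ₁ = 0.801 × 426.4 → ξ₁ = 341.5 mol.
E balance: n_E = 0 + 1ξ₁ − 1ξ₂ = 228 → ξ₂ = (1·341.5 − 228)/1 = 113.5 mol.
Outlet amounts (n = n₀ + Σ ν·ξ):
  B: 426.4 − 1(341.5) = 84.85
  E: 0 + 1(341.5) − 1(113.5) = 228
  D: 0 + 1(113.5) = 113.5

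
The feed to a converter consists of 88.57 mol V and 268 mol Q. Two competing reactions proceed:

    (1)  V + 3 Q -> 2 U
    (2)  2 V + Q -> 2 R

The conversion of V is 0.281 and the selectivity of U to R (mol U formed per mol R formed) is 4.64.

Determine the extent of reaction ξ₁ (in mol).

ξ₁ = 17.4 mol

Conversion of V: V consumed = 0.281 × 88.57 = 24.89 mol = 1ξ₁ + 2ξ₂.
Selectivity: 2ξ₁ / (2ξ₂) = 4.64 → ξ₁ = 4.64 ξ₂.
Substitute: (1·4.64 + 2) ξ₂ = 24.89 → ξ₂ = 3.748 mol, ξ₁ = 17.39 mol.
Outlet amounts (n = n₀ + Σ ν·ξ):
  V: 88.57 − 1(17.39) − 2(3.748) = 63.68
  Q: 268 − 3(17.39) − 1(3.748) = 212.1
  U: 0 + 2(17.39) = 34.78
  R: 0 + 2(3.748) = 7.496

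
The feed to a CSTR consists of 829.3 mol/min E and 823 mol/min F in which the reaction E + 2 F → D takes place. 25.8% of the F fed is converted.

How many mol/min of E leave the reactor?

723 mol/min

F reacted = 0.258 × 823 = 212.3 mol/min; ν_F = −2, so ξ = 212.3/2 = 106.2 mol/min.
Outlet amounts (n = n₀ + ν ξ):
  E: 829.3 − 1(106.2) = 723.1
  F: 823 − 2(106.2) = 610.7
  D: 0 + 1(106.2) = 106.2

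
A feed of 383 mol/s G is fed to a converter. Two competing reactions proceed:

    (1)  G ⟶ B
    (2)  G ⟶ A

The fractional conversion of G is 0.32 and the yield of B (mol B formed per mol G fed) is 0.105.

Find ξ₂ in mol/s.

Yield of B: 1ξ₁ / 383 = 0.105 → ξ₁ = 40.21 mol/s.
Conversion of G: 1ξ₁ + 1ξ₂ = 0.32 × 383 = 122.6 → ξ₂ = 82.34 mol/s.
Outlet amounts (n = n₀ + Σ ν·ξ):
  G: 383 − 1(40.21) − 1(82.34) = 260.4
  B: 0 + 1(40.21) = 40.21
  A: 0 + 1(82.34) = 82.34

ξ₂ = 82.3 mol/s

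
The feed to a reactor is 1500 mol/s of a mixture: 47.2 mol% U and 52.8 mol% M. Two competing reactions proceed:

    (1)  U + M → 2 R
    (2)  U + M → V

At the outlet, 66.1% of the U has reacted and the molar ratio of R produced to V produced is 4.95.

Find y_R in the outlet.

Conversion of U: U consumed = 0.661 × 708 = 468 mol/s = 1ξ₁ + 1ξ₂.
Selectivity: 2ξ₁ / (1ξ₂) = 4.95 → ξ₁ = 2.475 ξ₂.
Substitute: (1·2.475 + 1) ξ₂ = 468 → ξ₂ = 134.7 mol/s, ξ₁ = 333.3 mol/s.
Outlet amounts (n = n₀ + Σ ν·ξ):
  U: 708 − 1(333.3) − 1(134.7) = 240
  M: 792 − 1(333.3) − 1(134.7) = 324
  R: 0 + 2(333.3) = 666.6
  V: 0 + 1(134.7) = 134.7
Total out = 1365 mol/s; y_R = 666.6 / 1365 = 0.4883.

0.488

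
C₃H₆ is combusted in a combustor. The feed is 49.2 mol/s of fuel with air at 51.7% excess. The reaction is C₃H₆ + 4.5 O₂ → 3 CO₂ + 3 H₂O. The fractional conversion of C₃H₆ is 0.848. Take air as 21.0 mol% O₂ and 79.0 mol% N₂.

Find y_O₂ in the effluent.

Stoichiometric O₂ = 4.5 × 49.2 = 221.4 mol/s; O₂ fed = 221.4 × 1.517 = 335.9 mol/s.
N₂ fed = 335.9 × 79/21 = 1263 mol/s.
Fuel reacted = 0.848 × 49.2 → ξ = 41.72 mol/s.
Outlet (n = n₀ + ν ξ):
  C₃H₆: 49.2 − 1(41.72) = 7.478
  O₂: 335.9 − 4.5(41.72) = 148.1
  N₂: 1263 (inert)
  CO₂: 0 + 3(41.72) = 125.2
  H₂O: 0 + 3(41.72) = 125.2
Total out = 1669 mol/s; y_O₂ = 148.1 / 1669 = 0.08872.

0.0887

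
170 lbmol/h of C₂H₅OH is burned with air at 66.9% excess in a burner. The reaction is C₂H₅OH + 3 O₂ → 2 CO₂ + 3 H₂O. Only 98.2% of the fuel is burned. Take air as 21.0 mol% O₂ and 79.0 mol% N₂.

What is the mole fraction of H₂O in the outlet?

0.114

Stoichiometric O₂ = 3 × 170 = 510 lbmol/h; O₂ fed = 510 × 1.669 = 851.2 lbmol/h.
N₂ fed = 851.2 × 79/21 = 3202 lbmol/h.
Fuel reacted = 0.982 × 170 → ξ = 166.9 lbmol/h.
Outlet (n = n₀ + ν ξ):
  C₂H₅OH: 170 − 1(166.9) = 3.06
  O₂: 851.2 − 3(166.9) = 350.4
  N₂: 3202 (inert)
  CO₂: 0 + 2(166.9) = 333.9
  H₂O: 0 + 3(166.9) = 500.8
Total out = 4390 lbmol/h; y_H₂O = 500.8 / 4390 = 0.1141.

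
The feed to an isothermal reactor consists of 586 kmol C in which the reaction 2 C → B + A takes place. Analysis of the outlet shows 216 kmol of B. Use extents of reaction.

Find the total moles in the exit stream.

For B: n = n₀ + 1ξ → 216 = 0 + 1ξ, giving ξ = 216 kmol.
Outlet amounts (n = n₀ + ν ξ):
  C: 586 − 2(216) = 154
  B: 0 + 1(216) = 216
  A: 0 + 1(216) = 216
Total out = 154 + 216 + 216 = 586 kmol.

586 kmol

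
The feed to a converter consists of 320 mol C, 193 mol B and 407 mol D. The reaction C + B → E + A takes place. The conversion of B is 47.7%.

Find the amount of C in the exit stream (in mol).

228 mol

B reacted = 0.477 × 193 = 92.06 mol; ν_B = −1, so ξ = 92.06/1 = 92.06 mol.
Outlet amounts (n = n₀ + ν ξ):
  C: 320 − 1(92.06) = 227.9
  B: 193 − 1(92.06) = 100.9
  E: 0 + 1(92.06) = 92.06
  A: 0 + 1(92.06) = 92.06
  D: 407 (inert)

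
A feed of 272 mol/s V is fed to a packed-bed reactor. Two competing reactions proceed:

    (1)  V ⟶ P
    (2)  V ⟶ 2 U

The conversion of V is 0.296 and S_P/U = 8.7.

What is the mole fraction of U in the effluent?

Conversion of V: V consumed = 0.296 × 272 = 80.51 mol/s = 1ξ₁ + 1ξ₂.
Selectivity: 1ξ₁ / (2ξ₂) = 8.7 → ξ₁ = 17.4 ξ₂.
Substitute: (1·17.4 + 1) ξ₂ = 80.51 → ξ₂ = 4.376 mol/s, ξ₁ = 76.14 mol/s.
Outlet amounts (n = n₀ + Σ ν·ξ):
  V: 272 − 1(76.14) − 1(4.376) = 191.5
  P: 0 + 1(76.14) = 76.14
  U: 0 + 2(4.376) = 8.751
Total out = 276.4 mol/s; y_U = 8.751 / 276.4 = 0.03166.

0.0317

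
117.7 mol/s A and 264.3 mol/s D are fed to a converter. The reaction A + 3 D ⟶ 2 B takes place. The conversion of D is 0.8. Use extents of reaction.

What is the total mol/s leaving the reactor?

241 mol/s

D reacted = 0.8 × 264.3 = 211.4 mol/s; ν_D = −3, so ξ = 211.4/3 = 70.48 mol/s.
Outlet amounts (n = n₀ + ν ξ):
  A: 117.7 − 1(70.48) = 47.22
  D: 264.3 − 3(70.48) = 52.86
  B: 0 + 2(70.48) = 141
Total out = 47.22 + 52.86 + 141 = 241 mol/s.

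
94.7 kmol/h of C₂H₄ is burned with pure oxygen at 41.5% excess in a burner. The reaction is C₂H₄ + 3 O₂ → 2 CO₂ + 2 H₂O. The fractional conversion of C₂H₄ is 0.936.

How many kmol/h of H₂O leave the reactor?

Stoichiometric O₂ = 3 × 94.7 = 284.1 kmol/h; O₂ fed = 284.1 × 1.415 = 402 kmol/h.
Fuel reacted = 0.936 × 94.7 → ξ = 88.64 kmol/h.
Outlet (n = n₀ + ν ξ):
  C₂H₄: 94.7 − 1(88.64) = 6.061
  O₂: 402 − 3(88.64) = 136.1
  CO₂: 0 + 2(88.64) = 177.3
  H₂O: 0 + 2(88.64) = 177.3

177 kmol/h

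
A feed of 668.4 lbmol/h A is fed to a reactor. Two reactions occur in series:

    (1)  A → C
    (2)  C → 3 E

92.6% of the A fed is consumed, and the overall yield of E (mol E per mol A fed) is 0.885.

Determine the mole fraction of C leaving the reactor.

Conversion of A: A consumed = 1ξ₁ = 0.926 × 668.4 → ξ₁ = 618.9 lbmol/h.
Yield of E: 3ξ₂ / 668.4 = 0.885 → ξ₂ = 197.2 lbmol/h.
Outlet amounts (n = n₀ + Σ ν·ξ):
  A: 668.4 − 1(618.9) = 49.46
  C: 0 + 1(618.9) − 1(197.2) = 421.8
  E: 0 + 3(197.2) = 591.5
Total out = 1063 lbmol/h; y_C = 421.8 / 1063 = 0.3969.

0.397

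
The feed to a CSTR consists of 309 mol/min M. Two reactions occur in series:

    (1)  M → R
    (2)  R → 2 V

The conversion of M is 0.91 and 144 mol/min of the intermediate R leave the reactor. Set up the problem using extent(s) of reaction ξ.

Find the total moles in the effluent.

Conversion of M: M consumed = 1ξ₁ = 0.91 × 309 → ξ₁ = 281.2 mol/min.
R balance: n_R = 0 + 1ξ₁ − 1ξ₂ = 144 → ξ₂ = (1·281.2 − 144)/1 = 137.2 mol/min.
Outlet amounts (n = n₀ + Σ ν·ξ):
  M: 309 − 1(281.2) = 27.81
  R: 0 + 1(281.2) − 1(137.2) = 144
  V: 0 + 2(137.2) = 274.4
Total out = 27.81 + 144 + 274.4 = 446.2 mol/min.

446 mol/min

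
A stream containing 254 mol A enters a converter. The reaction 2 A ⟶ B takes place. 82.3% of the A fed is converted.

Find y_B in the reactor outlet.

0.699

A reacted = 0.823 × 254 = 209 mol; ν_A = −2, so ξ = 209/2 = 104.5 mol.
Outlet amounts (n = n₀ + ν ξ):
  A: 254 − 2(104.5) = 44.96
  B: 0 + 1(104.5) = 104.5
Total out = 149.5 mol; y_B = 104.5 / 149.5 = 0.6992.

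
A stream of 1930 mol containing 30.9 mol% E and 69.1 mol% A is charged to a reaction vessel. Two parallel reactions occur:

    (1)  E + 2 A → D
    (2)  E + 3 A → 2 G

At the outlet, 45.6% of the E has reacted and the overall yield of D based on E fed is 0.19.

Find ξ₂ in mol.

ξ₂ = 159 mol

Yield of D: 1ξ₁ / 596.4 = 0.19 → ξ₁ = 113.3 mol.
Conversion of E: 1ξ₁ + 1ξ₂ = 0.456 × 596.4 = 271.9 → ξ₂ = 158.6 mol.
Outlet amounts (n = n₀ + Σ ν·ξ):
  E: 596.4 − 1(113.3) − 1(158.6) = 324.4
  A: 1334 − 2(113.3) − 3(158.6) = 631.1
  D: 0 + 1(113.3) = 113.3
  G: 0 + 2(158.6) = 317.3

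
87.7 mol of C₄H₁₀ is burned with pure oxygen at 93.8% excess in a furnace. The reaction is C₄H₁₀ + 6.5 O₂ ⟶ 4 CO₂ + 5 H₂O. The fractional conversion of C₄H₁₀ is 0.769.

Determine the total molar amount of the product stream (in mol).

Stoichiometric O₂ = 6.5 × 87.7 = 570.1 mol; O₂ fed = 570.1 × 1.938 = 1105 mol.
Fuel reacted = 0.769 × 87.7 → ξ = 67.44 mol.
Outlet (n = n₀ + ν ξ):
  C₄H₁₀: 87.7 − 1(67.44) = 20.26
  O₂: 1105 − 6.5(67.44) = 666.4
  CO₂: 0 + 4(67.44) = 269.8
  H₂O: 0 + 5(67.44) = 337.2
Total out = 20.26 + 666.4 + 269.8 + 337.2 = 1294 mol.

1290 mol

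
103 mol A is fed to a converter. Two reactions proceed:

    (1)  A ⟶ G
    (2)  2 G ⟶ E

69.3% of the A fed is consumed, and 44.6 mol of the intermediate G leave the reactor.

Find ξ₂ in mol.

Conversion of A: A consumed = 1ξ₁ = 0.693 × 103 → ξ₁ = 71.38 mol.
G balance: n_G = 0 + 1ξ₁ − 2ξ₂ = 44.6 → ξ₂ = (1·71.38 − 44.6)/2 = 13.39 mol.
Outlet amounts (n = n₀ + Σ ν·ξ):
  A: 103 − 1(71.38) = 31.62
  G: 0 + 1(71.38) − 2(13.39) = 44.6
  E: 0 + 1(13.39) = 13.39

ξ₂ = 13.4 mol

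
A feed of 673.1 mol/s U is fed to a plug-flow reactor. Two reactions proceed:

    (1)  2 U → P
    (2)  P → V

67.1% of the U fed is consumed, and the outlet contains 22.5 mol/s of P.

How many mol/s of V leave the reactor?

Conversion of U: U consumed = 2ξ₁ = 0.671 × 673.1 → ξ₁ = 225.8 mol/s.
P balance: n_P = 0 + 1ξ₁ − 1ξ₂ = 22.5 → ξ₂ = (1·225.8 − 22.5)/1 = 203.3 mol/s.
Outlet amounts (n = n₀ + Σ ν·ξ):
  U: 673.1 − 2(225.8) = 221.4
  P: 0 + 1(225.8) − 1(203.3) = 22.5
  V: 0 + 1(203.3) = 203.3

203 mol/s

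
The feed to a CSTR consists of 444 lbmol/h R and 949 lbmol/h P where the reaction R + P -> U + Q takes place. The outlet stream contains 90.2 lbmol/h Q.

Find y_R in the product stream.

For Q: n = n₀ + 1ξ → 90.2 = 0 + 1ξ, giving ξ = 90.2 lbmol/h.
Outlet amounts (n = n₀ + ν ξ):
  R: 444 − 1(90.2) = 353.8
  P: 949 − 1(90.2) = 858.8
  U: 0 + 1(90.2) = 90.2
  Q: 0 + 1(90.2) = 90.2
Total out = 1393 lbmol/h; y_R = 353.8 / 1393 = 0.254.

0.254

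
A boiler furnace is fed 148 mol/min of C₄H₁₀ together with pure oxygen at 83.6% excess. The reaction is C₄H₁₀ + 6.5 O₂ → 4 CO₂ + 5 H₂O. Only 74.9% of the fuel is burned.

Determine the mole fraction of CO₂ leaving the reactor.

0.213

Stoichiometric O₂ = 6.5 × 148 = 962 mol/min; O₂ fed = 962 × 1.836 = 1766 mol/min.
Fuel reacted = 0.749 × 148 → ξ = 110.9 mol/min.
Outlet (n = n₀ + ν ξ):
  C₄H₁₀: 148 − 1(110.9) = 37.15
  O₂: 1766 − 6.5(110.9) = 1046
  CO₂: 0 + 4(110.9) = 443.4
  H₂O: 0 + 5(110.9) = 554.3
Total out = 2081 mol/min; y_CO₂ = 443.4 / 2081 = 0.2131.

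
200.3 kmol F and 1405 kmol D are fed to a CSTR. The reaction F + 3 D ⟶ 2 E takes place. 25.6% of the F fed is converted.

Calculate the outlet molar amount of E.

103 kmol

F reacted = 0.256 × 200.3 = 51.28 kmol; ν_F = −1, so ξ = 51.28/1 = 51.28 kmol.
Outlet amounts (n = n₀ + ν ξ):
  F: 200.3 − 1(51.28) = 149
  D: 1405 − 3(51.28) = 1251
  E: 0 + 2(51.28) = 102.6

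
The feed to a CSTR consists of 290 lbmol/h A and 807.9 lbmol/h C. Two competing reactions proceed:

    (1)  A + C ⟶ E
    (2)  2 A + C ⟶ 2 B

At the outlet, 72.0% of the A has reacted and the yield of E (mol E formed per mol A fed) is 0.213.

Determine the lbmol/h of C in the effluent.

673 lbmol/h

Yield of E: 1ξ₁ / 290 = 0.213 → ξ₁ = 61.77 lbmol/h.
Conversion of A: 1ξ₁ + 2ξ₂ = 0.72 × 290 = 208.8 → ξ₂ = 73.51 lbmol/h.
Outlet amounts (n = n₀ + Σ ν·ξ):
  A: 290 − 1(61.77) − 2(73.51) = 81.2
  C: 807.9 − 1(61.77) − 1(73.51) = 672.6
  E: 0 + 1(61.77) = 61.77
  B: 0 + 2(73.51) = 147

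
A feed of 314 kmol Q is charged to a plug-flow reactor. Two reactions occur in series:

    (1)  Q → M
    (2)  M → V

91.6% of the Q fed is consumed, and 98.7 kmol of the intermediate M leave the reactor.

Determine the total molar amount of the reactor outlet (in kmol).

314 kmol

Conversion of Q: Q consumed = 1ξ₁ = 0.916 × 314 → ξ₁ = 287.6 kmol.
M balance: n_M = 0 + 1ξ₁ − 1ξ₂ = 98.7 → ξ₂ = (1·287.6 − 98.7)/1 = 188.9 kmol.
Outlet amounts (n = n₀ + Σ ν·ξ):
  Q: 314 − 1(287.6) = 26.38
  M: 0 + 1(287.6) − 1(188.9) = 98.7
  V: 0 + 1(188.9) = 188.9
Total out = 26.38 + 98.7 + 188.9 = 314 kmol.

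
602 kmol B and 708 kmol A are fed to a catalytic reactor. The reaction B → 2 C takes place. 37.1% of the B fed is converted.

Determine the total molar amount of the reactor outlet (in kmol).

B reacted = 0.371 × 602 = 223.3 kmol; ν_B = −1, so ξ = 223.3/1 = 223.3 kmol.
Outlet amounts (n = n₀ + ν ξ):
  B: 602 − 1(223.3) = 378.7
  C: 0 + 2(223.3) = 446.7
  A: 708 (inert)
Total out = 378.7 + 446.7 + 708 = 1533 kmol.

1530 kmol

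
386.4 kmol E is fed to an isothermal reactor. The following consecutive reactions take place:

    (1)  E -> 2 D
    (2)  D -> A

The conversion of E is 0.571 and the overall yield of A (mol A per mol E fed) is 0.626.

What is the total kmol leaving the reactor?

607 kmol

Conversion of E: E consumed = 1ξ₁ = 0.571 × 386.4 → ξ₁ = 220.6 kmol.
Yield of A: 1ξ₂ / 386.4 = 0.626 → ξ₂ = 241.9 kmol.
Outlet amounts (n = n₀ + Σ ν·ξ):
  E: 386.4 − 1(220.6) = 165.8
  D: 0 + 2(220.6) − 1(241.9) = 199.4
  A: 0 + 1(241.9) = 241.9
Total out = 165.8 + 199.4 + 241.9 = 607 kmol.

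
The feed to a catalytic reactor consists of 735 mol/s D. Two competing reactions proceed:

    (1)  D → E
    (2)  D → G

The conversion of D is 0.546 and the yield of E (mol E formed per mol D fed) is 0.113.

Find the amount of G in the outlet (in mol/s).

318 mol/s

Yield of E: 1ξ₁ / 735 = 0.113 → ξ₁ = 83.06 mol/s.
Conversion of D: 1ξ₁ + 1ξ₂ = 0.546 × 735 = 401.3 → ξ₂ = 318.3 mol/s.
Outlet amounts (n = n₀ + Σ ν·ξ):
  D: 735 − 1(83.06) − 1(318.3) = 333.7
  E: 0 + 1(83.06) = 83.06
  G: 0 + 1(318.3) = 318.3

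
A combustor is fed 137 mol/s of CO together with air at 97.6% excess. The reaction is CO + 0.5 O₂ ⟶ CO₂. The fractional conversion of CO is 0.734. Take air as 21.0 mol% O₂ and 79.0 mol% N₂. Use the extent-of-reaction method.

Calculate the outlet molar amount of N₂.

Stoichiometric O₂ = 0.5 × 137 = 68.5 mol/s; O₂ fed = 68.5 × 1.976 = 135.4 mol/s.
N₂ fed = 135.4 × 79/21 = 509.2 mol/s.
Fuel reacted = 0.734 × 137 → ξ = 100.6 mol/s.
Outlet (n = n₀ + ν ξ):
  CO: 137 − 1(100.6) = 36.44
  O₂: 135.4 − 0.5(100.6) = 85.08
  N₂: 509.2 (inert)
  CO₂: 0 + 1(100.6) = 100.6

509 mol/s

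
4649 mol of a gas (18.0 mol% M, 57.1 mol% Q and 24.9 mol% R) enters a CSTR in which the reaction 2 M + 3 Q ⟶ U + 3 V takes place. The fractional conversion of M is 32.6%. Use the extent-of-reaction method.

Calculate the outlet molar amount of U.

M reacted = 0.326 × 836.8 = 272.8 mol; ν_M = −2, so ξ = 272.8/2 = 136.4 mol.
Outlet amounts (n = n₀ + ν ξ):
  M: 836.8 − 2(136.4) = 564
  Q: 2655 − 3(136.4) = 2245
  U: 0 + 1(136.4) = 136.4
  V: 0 + 3(136.4) = 409.2
  R: 1158 (inert)

136 mol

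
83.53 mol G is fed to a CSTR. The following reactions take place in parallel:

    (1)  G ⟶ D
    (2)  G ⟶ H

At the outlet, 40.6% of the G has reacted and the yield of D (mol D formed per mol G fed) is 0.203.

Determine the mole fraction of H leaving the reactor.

Yield of D: 1ξ₁ / 83.53 = 0.203 → ξ₁ = 16.96 mol.
Conversion of G: 1ξ₁ + 1ξ₂ = 0.406 × 83.53 = 33.91 → ξ₂ = 16.96 mol.
Outlet amounts (n = n₀ + Σ ν·ξ):
  G: 83.53 − 1(16.96) − 1(16.96) = 49.62
  D: 0 + 1(16.96) = 16.96
  H: 0 + 1(16.96) = 16.96
Total out = 83.53 mol; y_H = 16.96 / 83.53 = 0.203.

0.203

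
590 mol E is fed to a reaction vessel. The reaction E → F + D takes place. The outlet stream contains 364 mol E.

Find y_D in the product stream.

For E: n = n₀ − 1ξ → 364 = 590 − 1ξ, giving ξ = 226 mol.
Outlet amounts (n = n₀ + ν ξ):
  E: 590 − 1(226) = 364
  F: 0 + 1(226) = 226
  D: 0 + 1(226) = 226
Total out = 816 mol; y_D = 226 / 816 = 0.277.

0.277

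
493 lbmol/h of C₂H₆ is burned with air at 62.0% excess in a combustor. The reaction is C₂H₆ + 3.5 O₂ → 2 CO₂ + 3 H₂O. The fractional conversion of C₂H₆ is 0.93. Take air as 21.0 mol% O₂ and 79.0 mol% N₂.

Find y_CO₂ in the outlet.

0.0653

Stoichiometric O₂ = 3.5 × 493 = 1726 lbmol/h; O₂ fed = 1726 × 1.620 = 2795 lbmol/h.
N₂ fed = 2795 × 79/21 = 10520 lbmol/h.
Fuel reacted = 0.93 × 493 → ξ = 458.5 lbmol/h.
Outlet (n = n₀ + ν ξ):
  C₂H₆: 493 − 1(458.5) = 34.51
  O₂: 2795 − 3.5(458.5) = 1191
  N₂: 10520 (inert)
  CO₂: 0 + 2(458.5) = 917
  H₂O: 0 + 3(458.5) = 1375
Total out = 14030 lbmol/h; y_CO₂ = 917 / 14030 = 0.06534.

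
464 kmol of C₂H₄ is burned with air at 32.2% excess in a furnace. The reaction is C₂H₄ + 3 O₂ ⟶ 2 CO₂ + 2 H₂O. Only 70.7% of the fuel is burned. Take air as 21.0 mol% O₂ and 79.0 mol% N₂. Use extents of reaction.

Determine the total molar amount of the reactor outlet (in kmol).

Stoichiometric O₂ = 3 × 464 = 1392 kmol; O₂ fed = 1392 × 1.322 = 1840 kmol.
N₂ fed = 1840 × 79/21 = 6923 kmol.
Fuel reacted = 0.707 × 464 → ξ = 328 kmol.
Outlet (n = n₀ + ν ξ):
  C₂H₄: 464 − 1(328) = 136
  O₂: 1840 − 3(328) = 856.1
  N₂: 6923 (inert)
  CO₂: 0 + 2(328) = 656.1
  H₂O: 0 + 2(328) = 656.1
Total out = 136 + 856.1 + 6923 + 656.1 + 656.1 = 9227 kmol.

9230 kmol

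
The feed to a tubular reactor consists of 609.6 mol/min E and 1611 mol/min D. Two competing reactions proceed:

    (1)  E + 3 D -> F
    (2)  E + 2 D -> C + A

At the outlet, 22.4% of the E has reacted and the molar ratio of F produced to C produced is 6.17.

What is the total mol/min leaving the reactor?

1850 mol/min

Conversion of E: E consumed = 0.224 × 609.6 = 136.6 mol/min = 1ξ₁ + 1ξ₂.
Selectivity: 1ξ₁ / (1ξ₂) = 6.17 → ξ₁ = 6.17 ξ₂.
Substitute: (1·6.17 + 1) ξ₂ = 136.6 → ξ₂ = 19.04 mol/min, ξ₁ = 117.5 mol/min.
Outlet amounts (n = n₀ + Σ ν·ξ):
  E: 609.6 − 1(117.5) − 1(19.04) = 473
  D: 1611 − 3(117.5) − 2(19.04) = 1220
  F: 0 + 1(117.5) = 117.5
  C: 0 + 1(19.04) = 19.04
  A: 0 + 1(19.04) = 19.04
Total out = 473 + 1220 + 117.5 + 19.04 + 19.04 = 1849 mol/min.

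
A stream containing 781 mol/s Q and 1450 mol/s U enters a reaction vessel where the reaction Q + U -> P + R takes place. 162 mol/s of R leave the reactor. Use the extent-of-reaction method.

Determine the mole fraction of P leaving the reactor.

0.0726

For R: n = n₀ + 1ξ → 162 = 0 + 1ξ, giving ξ = 162 mol/s.
Outlet amounts (n = n₀ + ν ξ):
  Q: 781 − 1(162) = 619
  U: 1450 − 1(162) = 1288
  P: 0 + 1(162) = 162
  R: 0 + 1(162) = 162
Total out = 2231 mol/s; y_P = 162 / 2231 = 0.07261.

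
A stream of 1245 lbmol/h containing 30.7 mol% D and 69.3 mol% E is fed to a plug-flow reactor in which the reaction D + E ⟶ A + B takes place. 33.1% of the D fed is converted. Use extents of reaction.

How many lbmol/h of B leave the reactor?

127 lbmol/h

D reacted = 0.331 × 382.2 = 126.5 lbmol/h; ν_D = −1, so ξ = 126.5/1 = 126.5 lbmol/h.
Outlet amounts (n = n₀ + ν ξ):
  D: 382.2 − 1(126.5) = 255.7
  E: 862.8 − 1(126.5) = 736.3
  A: 0 + 1(126.5) = 126.5
  B: 0 + 1(126.5) = 126.5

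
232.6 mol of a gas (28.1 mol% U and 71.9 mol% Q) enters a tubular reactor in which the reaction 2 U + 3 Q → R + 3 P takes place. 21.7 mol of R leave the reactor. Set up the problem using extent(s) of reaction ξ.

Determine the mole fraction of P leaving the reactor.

0.309

For R: n = n₀ + 1ξ → 21.7 = 0 + 1ξ, giving ξ = 21.7 mol.
Outlet amounts (n = n₀ + ν ξ):
  U: 65.36 − 2(21.7) = 21.96
  Q: 167.2 − 3(21.7) = 102.1
  R: 0 + 1(21.7) = 21.7
  P: 0 + 3(21.7) = 65.1
Total out = 210.9 mol; y_P = 65.1 / 210.9 = 0.3087.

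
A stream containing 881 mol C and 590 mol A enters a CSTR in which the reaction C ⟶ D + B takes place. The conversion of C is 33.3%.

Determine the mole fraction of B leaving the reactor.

C reacted = 0.333 × 881 = 293.4 mol; ν_C = −1, so ξ = 293.4/1 = 293.4 mol.
Outlet amounts (n = n₀ + ν ξ):
  C: 881 − 1(293.4) = 587.6
  D: 0 + 1(293.4) = 293.4
  B: 0 + 1(293.4) = 293.4
  A: 590 (inert)
Total out = 1764 mol; y_B = 293.4 / 1764 = 0.1663.

0.166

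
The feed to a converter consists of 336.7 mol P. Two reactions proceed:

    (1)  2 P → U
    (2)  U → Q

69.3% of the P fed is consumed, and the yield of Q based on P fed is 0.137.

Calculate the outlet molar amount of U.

Conversion of P: P consumed = 2ξ₁ = 0.693 × 336.7 → ξ₁ = 116.7 mol.
Yield of Q: 1ξ₂ / 336.7 = 0.137 → ξ₂ = 46.13 mol.
Outlet amounts (n = n₀ + Σ ν·ξ):
  P: 336.7 − 2(116.7) = 103.4
  U: 0 + 1(116.7) − 1(46.13) = 70.54
  Q: 0 + 1(46.13) = 46.13

70.5 mol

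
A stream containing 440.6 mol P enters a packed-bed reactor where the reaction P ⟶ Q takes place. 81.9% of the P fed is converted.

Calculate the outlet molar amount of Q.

P reacted = 0.819 × 440.6 = 360.9 mol; ν_P = −1, so ξ = 360.9/1 = 360.9 mol.
Outlet amounts (n = n₀ + ν ξ):
  P: 440.6 − 1(360.9) = 79.75
  Q: 0 + 1(360.9) = 360.9

361 mol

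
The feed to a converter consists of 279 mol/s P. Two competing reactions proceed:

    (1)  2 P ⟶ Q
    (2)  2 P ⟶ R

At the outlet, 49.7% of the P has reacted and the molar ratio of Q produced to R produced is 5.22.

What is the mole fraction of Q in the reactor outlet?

Conversion of P: P consumed = 0.497 × 279 = 138.7 mol/s = 2ξ₁ + 2ξ₂.
Selectivity: 1ξ₁ / (1ξ₂) = 5.22 → ξ₁ = 5.22 ξ₂.
Substitute: (2·5.22 + 2) ξ₂ = 138.7 → ξ₂ = 11.15 mol/s, ξ₁ = 58.18 mol/s.
Outlet amounts (n = n₀ + Σ ν·ξ):
  P: 279 − 2(58.18) − 2(11.15) = 140.3
  Q: 0 + 1(58.18) = 58.18
  R: 0 + 1(11.15) = 11.15
Total out = 209.7 mol/s; y_Q = 58.18 / 209.7 = 0.2775.

0.278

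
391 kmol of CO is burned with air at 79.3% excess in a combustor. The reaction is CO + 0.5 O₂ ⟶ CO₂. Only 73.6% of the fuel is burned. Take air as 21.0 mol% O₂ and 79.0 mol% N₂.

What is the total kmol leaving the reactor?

Stoichiometric O₂ = 0.5 × 391 = 195.5 kmol; O₂ fed = 195.5 × 1.793 = 350.5 kmol.
N₂ fed = 350.5 × 79/21 = 1319 kmol.
Fuel reacted = 0.736 × 391 → ξ = 287.8 kmol.
Outlet (n = n₀ + ν ξ):
  CO: 391 − 1(287.8) = 103.2
  O₂: 350.5 − 0.5(287.8) = 206.6
  N₂: 1319 (inert)
  CO₂: 0 + 1(287.8) = 287.8
Total out = 103.2 + 206.6 + 1319 + 287.8 = 1916 kmol.

1920 kmol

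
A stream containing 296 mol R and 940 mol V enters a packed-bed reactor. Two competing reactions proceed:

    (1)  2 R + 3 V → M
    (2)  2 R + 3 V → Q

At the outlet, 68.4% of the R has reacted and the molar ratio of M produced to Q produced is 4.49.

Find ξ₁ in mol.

ξ₁ = 82.8 mol

Conversion of R: R consumed = 0.684 × 296 = 202.5 mol = 2ξ₁ + 2ξ₂.
Selectivity: 1ξ₁ / (1ξ₂) = 4.49 → ξ₁ = 4.49 ξ₂.
Substitute: (2·4.49 + 2) ξ₂ = 202.5 → ξ₂ = 18.44 mol, ξ₁ = 82.79 mol.
Outlet amounts (n = n₀ + Σ ν·ξ):
  R: 296 − 2(82.79) − 2(18.44) = 93.54
  V: 940 − 3(82.79) − 3(18.44) = 636.3
  M: 0 + 1(82.79) = 82.79
  Q: 0 + 1(18.44) = 18.44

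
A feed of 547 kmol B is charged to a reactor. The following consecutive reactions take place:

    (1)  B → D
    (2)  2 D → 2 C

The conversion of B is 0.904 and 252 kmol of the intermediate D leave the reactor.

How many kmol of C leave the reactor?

Conversion of B: B consumed = 1ξ₁ = 0.904 × 547 → ξ₁ = 494.5 kmol.
D balance: n_D = 0 + 1ξ₁ − 2ξ₂ = 252 → ξ₂ = (1·494.5 − 252)/2 = 121.2 kmol.
Outlet amounts (n = n₀ + Σ ν·ξ):
  B: 547 − 1(494.5) = 52.51
  D: 0 + 1(494.5) − 2(121.2) = 252
  C: 0 + 2(121.2) = 242.5

242 kmol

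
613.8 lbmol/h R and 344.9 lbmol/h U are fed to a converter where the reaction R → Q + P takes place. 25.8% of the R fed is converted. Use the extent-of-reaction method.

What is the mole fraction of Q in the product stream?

R reacted = 0.258 × 613.8 = 158.4 lbmol/h; ν_R = −1, so ξ = 158.4/1 = 158.4 lbmol/h.
Outlet amounts (n = n₀ + ν ξ):
  R: 613.8 − 1(158.4) = 455.4
  Q: 0 + 1(158.4) = 158.4
  P: 0 + 1(158.4) = 158.4
  U: 344.9 (inert)
Total out = 1117 lbmol/h; y_Q = 158.4 / 1117 = 0.1418.

0.142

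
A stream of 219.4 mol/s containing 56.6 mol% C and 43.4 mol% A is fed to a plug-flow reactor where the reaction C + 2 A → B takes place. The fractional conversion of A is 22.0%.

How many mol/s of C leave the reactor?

A reacted = 0.22 × 95.22 = 20.95 mol/s; ν_A = −2, so ξ = 20.95/2 = 10.47 mol/s.
Outlet amounts (n = n₀ + ν ξ):
  C: 124.2 − 1(10.47) = 113.7
  A: 95.22 − 2(10.47) = 74.27
  B: 0 + 1(10.47) = 10.47

114 mol/s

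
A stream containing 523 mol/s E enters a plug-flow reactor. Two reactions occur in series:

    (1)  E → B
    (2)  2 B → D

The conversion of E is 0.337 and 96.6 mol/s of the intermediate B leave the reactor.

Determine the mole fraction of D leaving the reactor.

0.0824

Conversion of E: E consumed = 1ξ₁ = 0.337 × 523 → ξ₁ = 176.3 mol/s.
B balance: n_B = 0 + 1ξ₁ − 2ξ₂ = 96.6 → ξ₂ = (1·176.3 − 96.6)/2 = 39.83 mol/s.
Outlet amounts (n = n₀ + Σ ν·ξ):
  E: 523 − 1(176.3) = 346.7
  B: 0 + 1(176.3) − 2(39.83) = 96.6
  D: 0 + 1(39.83) = 39.83
Total out = 483.2 mol/s; y_D = 39.83 / 483.2 = 0.08242.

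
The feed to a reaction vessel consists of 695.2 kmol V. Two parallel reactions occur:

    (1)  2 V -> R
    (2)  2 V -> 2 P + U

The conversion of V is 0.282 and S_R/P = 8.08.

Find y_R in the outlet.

Conversion of V: V consumed = 0.282 × 695.2 = 196 kmol = 2ξ₁ + 2ξ₂.
Selectivity: 1ξ₁ / (2ξ₂) = 8.08 → ξ₁ = 16.16 ξ₂.
Substitute: (2·16.16 + 2) ξ₂ = 196 → ξ₂ = 5.712 kmol, ξ₁ = 92.31 kmol.
Outlet amounts (n = n₀ + Σ ν·ξ):
  V: 695.2 − 2(92.31) − 2(5.712) = 499.2
  R: 0 + 1(92.31) = 92.31
  P: 0 + 2(5.712) = 11.42
  U: 0 + 1(5.712) = 5.712
Total out = 608.6 kmol; y_R = 92.31 / 608.6 = 0.1517.

0.152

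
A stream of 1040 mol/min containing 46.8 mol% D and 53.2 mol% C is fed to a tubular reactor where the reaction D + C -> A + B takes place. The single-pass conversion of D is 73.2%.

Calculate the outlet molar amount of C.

197 mol/min

D reacted = 0.732 × 486.7 = 356.3 mol/min; ν_D = −1, so ξ = 356.3/1 = 356.3 mol/min.
Outlet amounts (n = n₀ + ν ξ):
  D: 486.7 − 1(356.3) = 130.4
  C: 553.3 − 1(356.3) = 197
  A: 0 + 1(356.3) = 356.3
  B: 0 + 1(356.3) = 356.3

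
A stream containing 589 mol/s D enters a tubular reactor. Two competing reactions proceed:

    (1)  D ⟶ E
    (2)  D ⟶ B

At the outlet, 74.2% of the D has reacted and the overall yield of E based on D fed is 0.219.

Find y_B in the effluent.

Yield of E: 1ξ₁ / 589 = 0.219 → ξ₁ = 129 mol/s.
Conversion of D: 1ξ₁ + 1ξ₂ = 0.742 × 589 = 437 → ξ₂ = 308 mol/s.
Outlet amounts (n = n₀ + Σ ν·ξ):
  D: 589 − 1(129) − 1(308) = 152
  E: 0 + 1(129) = 129
  B: 0 + 1(308) = 308
Total out = 589 mol/s; y_B = 308 / 589 = 0.523.

0.523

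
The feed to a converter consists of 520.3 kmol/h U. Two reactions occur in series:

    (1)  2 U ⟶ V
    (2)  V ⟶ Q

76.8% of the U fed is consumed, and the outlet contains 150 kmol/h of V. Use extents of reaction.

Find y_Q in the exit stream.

0.155

Conversion of U: U consumed = 2ξ₁ = 0.768 × 520.3 → ξ₁ = 199.8 kmol/h.
V balance: n_V = 0 + 1ξ₁ − 1ξ₂ = 150 → ξ₂ = (1·199.8 − 150)/1 = 49.8 kmol/h.
Outlet amounts (n = n₀ + Σ ν·ξ):
  U: 520.3 − 2(199.8) = 120.7
  V: 0 + 1(199.8) − 1(49.8) = 150
  Q: 0 + 1(49.8) = 49.8
Total out = 320.5 kmol/h; y_Q = 49.8 / 320.5 = 0.1554.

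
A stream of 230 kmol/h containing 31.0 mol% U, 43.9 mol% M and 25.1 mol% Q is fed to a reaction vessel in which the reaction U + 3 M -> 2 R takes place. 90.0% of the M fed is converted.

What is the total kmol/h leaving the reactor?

169 kmol/h

M reacted = 0.9 × 101 = 90.87 kmol/h; ν_M = −3, so ξ = 90.87/3 = 30.29 kmol/h.
Outlet amounts (n = n₀ + ν ξ):
  U: 71.3 − 1(30.29) = 41.01
  M: 101 − 3(30.29) = 10.1
  R: 0 + 2(30.29) = 60.58
  Q: 57.73 (inert)
Total out = 41.01 + 10.1 + 60.58 + 57.73 = 169.4 kmol/h.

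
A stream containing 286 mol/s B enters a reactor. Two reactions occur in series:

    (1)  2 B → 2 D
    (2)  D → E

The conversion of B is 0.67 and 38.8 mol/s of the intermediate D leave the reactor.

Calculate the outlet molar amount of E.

153 mol/s

Conversion of B: B consumed = 2ξ₁ = 0.67 × 286 → ξ₁ = 95.81 mol/s.
D balance: n_D = 0 + 2ξ₁ − 1ξ₂ = 38.8 → ξ₂ = (2·95.81 − 38.8)/1 = 152.8 mol/s.
Outlet amounts (n = n₀ + Σ ν·ξ):
  B: 286 − 2(95.81) = 94.38
  D: 0 + 2(95.81) − 1(152.8) = 38.8
  E: 0 + 1(152.8) = 152.8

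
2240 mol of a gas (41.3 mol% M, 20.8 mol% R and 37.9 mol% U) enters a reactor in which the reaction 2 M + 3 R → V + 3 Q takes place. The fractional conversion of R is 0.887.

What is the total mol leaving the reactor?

2100 mol

R reacted = 0.887 × 465.9 = 413.3 mol; ν_R = −3, so ξ = 413.3/3 = 137.8 mol.
Outlet amounts (n = n₀ + ν ξ):
  M: 925.1 − 2(137.8) = 649.6
  R: 465.9 − 3(137.8) = 52.65
  V: 0 + 1(137.8) = 137.8
  Q: 0 + 3(137.8) = 413.3
  U: 849 (inert)
Total out = 649.6 + 52.65 + 137.8 + 413.3 + 849 = 2102 mol.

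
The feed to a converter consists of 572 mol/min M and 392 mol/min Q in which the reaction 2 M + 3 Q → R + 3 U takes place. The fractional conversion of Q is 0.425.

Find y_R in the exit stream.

Q reacted = 0.425 × 392 = 166.6 mol/min; ν_Q = −3, so ξ = 166.6/3 = 55.53 mol/min.
Outlet amounts (n = n₀ + ν ξ):
  M: 572 − 2(55.53) = 460.9
  Q: 392 − 3(55.53) = 225.4
  R: 0 + 1(55.53) = 55.53
  U: 0 + 3(55.53) = 166.6
Total out = 908.5 mol/min; y_R = 55.53 / 908.5 = 0.06113.

0.0611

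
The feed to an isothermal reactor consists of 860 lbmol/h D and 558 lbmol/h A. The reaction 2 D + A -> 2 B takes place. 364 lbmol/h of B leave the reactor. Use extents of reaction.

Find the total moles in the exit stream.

For B: n = n₀ + 2ξ → 364 = 0 + 2ξ, giving ξ = 182 lbmol/h.
Outlet amounts (n = n₀ + ν ξ):
  D: 860 − 2(182) = 496
  A: 558 − 1(182) = 376
  B: 0 + 2(182) = 364
Total out = 496 + 376 + 364 = 1236 lbmol/h.

1240 lbmol/h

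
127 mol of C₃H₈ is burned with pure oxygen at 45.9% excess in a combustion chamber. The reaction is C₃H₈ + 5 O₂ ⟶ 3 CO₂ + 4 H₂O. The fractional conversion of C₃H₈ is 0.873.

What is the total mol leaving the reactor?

1160 mol

Stoichiometric O₂ = 5 × 127 = 635 mol; O₂ fed = 635 × 1.459 = 926.5 mol.
Fuel reacted = 0.873 × 127 → ξ = 110.9 mol.
Outlet (n = n₀ + ν ξ):
  C₃H₈: 127 − 1(110.9) = 16.13
  O₂: 926.5 − 5(110.9) = 372.1
  CO₂: 0 + 3(110.9) = 332.6
  H₂O: 0 + 4(110.9) = 443.5
Total out = 16.13 + 372.1 + 332.6 + 443.5 = 1164 mol.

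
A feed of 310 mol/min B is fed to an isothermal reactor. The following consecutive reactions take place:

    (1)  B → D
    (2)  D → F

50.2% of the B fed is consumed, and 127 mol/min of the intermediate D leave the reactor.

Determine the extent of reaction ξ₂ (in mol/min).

ξ₂ = 28.6 mol/min

Conversion of B: B consumed = 1ξ₁ = 0.502 × 310 → ξ₁ = 155.6 mol/min.
D balance: n_D = 0 + 1ξ₁ − 1ξ₂ = 127 → ξ₂ = (1·155.6 − 127)/1 = 28.62 mol/min.
Outlet amounts (n = n₀ + Σ ν·ξ):
  B: 310 − 1(155.6) = 154.4
  D: 0 + 1(155.6) − 1(28.62) = 127
  F: 0 + 1(28.62) = 28.62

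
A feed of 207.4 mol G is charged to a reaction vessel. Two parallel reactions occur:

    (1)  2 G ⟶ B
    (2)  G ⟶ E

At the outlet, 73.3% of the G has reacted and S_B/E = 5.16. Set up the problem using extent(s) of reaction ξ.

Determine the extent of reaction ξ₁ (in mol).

Conversion of G: G consumed = 0.733 × 207.4 = 152 mol = 2ξ₁ + 1ξ₂.
Selectivity: 1ξ₁ / (1ξ₂) = 5.16 → ξ₁ = 5.16 ξ₂.
Substitute: (2·5.16 + 1) ξ₂ = 152 → ξ₂ = 13.43 mol, ξ₁ = 69.3 mol.
Outlet amounts (n = n₀ + Σ ν·ξ):
  G: 207.4 − 2(69.3) − 1(13.43) = 55.38
  B: 0 + 1(69.3) = 69.3
  E: 0 + 1(13.43) = 13.43

ξ₁ = 69.3 mol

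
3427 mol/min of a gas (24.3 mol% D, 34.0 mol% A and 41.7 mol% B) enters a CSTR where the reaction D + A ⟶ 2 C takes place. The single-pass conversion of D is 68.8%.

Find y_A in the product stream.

D reacted = 0.688 × 832.8 = 572.9 mol/min; ν_D = −1, so ξ = 572.9/1 = 572.9 mol/min.
Outlet amounts (n = n₀ + ν ξ):
  D: 832.8 − 1(572.9) = 259.8
  A: 1165 − 1(572.9) = 592.2
  C: 0 + 2(572.9) = 1146
  B: 1429 (inert)
Total out = 3427 mol/min; y_A = 592.2 / 3427 = 0.1728.

0.173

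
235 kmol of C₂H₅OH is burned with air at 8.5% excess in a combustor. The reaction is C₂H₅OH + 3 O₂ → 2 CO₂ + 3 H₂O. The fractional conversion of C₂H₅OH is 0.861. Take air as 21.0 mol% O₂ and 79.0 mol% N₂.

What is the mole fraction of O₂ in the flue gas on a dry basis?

Stoichiometric O₂ = 3 × 235 = 705 kmol; O₂ fed = 705 × 1.085 = 764.9 kmol.
N₂ fed = 764.9 × 79/21 = 2878 kmol.
Fuel reacted = 0.861 × 235 → ξ = 202.3 kmol.
Outlet (n = n₀ + ν ξ):
  C₂H₅OH: 235 − 1(202.3) = 32.66
  O₂: 764.9 − 3(202.3) = 157.9
  N₂: 2878 (inert)
  CO₂: 0 + 2(202.3) = 404.7
  H₂O: 0 + 3(202.3) = 607
Dry total = 3473 kmol; y_O₂ (dry) = 157.9 / 3473 = 0.04547.

0.0455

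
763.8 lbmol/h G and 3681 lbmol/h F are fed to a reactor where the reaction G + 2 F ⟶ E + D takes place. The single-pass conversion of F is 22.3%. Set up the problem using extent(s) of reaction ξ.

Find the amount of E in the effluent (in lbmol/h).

410 lbmol/h

F reacted = 0.223 × 3681 = 820.9 lbmol/h; ν_F = −2, so ξ = 820.9/2 = 410.4 lbmol/h.
Outlet amounts (n = n₀ + ν ξ):
  G: 763.8 − 1(410.4) = 353.4
  F: 3681 − 2(410.4) = 2860
  E: 0 + 1(410.4) = 410.4
  D: 0 + 1(410.4) = 410.4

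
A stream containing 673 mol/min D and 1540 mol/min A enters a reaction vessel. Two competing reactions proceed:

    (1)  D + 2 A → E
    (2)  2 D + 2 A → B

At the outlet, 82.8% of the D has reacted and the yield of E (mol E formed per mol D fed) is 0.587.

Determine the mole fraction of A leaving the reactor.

0.498

Yield of E: 1ξ₁ / 673 = 0.587 → ξ₁ = 395.1 mol/min.
Conversion of D: 1ξ₁ + 2ξ₂ = 0.828 × 673 = 557.2 → ξ₂ = 81.1 mol/min.
Outlet amounts (n = n₀ + Σ ν·ξ):
  D: 673 − 1(395.1) − 2(81.1) = 115.8
  A: 1540 − 2(395.1) − 2(81.1) = 587.7
  E: 0 + 1(395.1) = 395.1
  B: 0 + 1(81.1) = 81.1
Total out = 1180 mol/min; y_A = 587.7 / 1180 = 0.4982.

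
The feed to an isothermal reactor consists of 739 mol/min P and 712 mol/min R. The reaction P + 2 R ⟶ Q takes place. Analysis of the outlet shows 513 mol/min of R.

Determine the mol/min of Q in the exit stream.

99.5 mol/min

For R: n = n₀ − 2ξ → 513 = 712 − 2ξ, giving ξ = 99.5 mol/min.
Outlet amounts (n = n₀ + ν ξ):
  P: 739 − 1(99.5) = 639.5
  R: 712 − 2(99.5) = 513
  Q: 0 + 1(99.5) = 99.5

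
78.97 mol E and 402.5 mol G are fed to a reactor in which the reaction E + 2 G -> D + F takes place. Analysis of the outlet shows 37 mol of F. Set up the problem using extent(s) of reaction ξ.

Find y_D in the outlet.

0.0832

For F: n = n₀ + 1ξ → 37 = 0 + 1ξ, giving ξ = 37 mol.
Outlet amounts (n = n₀ + ν ξ):
  E: 78.97 − 1(37) = 41.97
  G: 402.5 − 2(37) = 328.5
  D: 0 + 1(37) = 37
  F: 0 + 1(37) = 37
Total out = 444.5 mol; y_D = 37 / 444.5 = 0.08325.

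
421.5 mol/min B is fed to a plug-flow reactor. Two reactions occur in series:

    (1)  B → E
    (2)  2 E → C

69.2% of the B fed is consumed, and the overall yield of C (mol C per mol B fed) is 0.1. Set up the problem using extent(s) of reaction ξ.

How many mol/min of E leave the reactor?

207 mol/min

Conversion of B: B consumed = 1ξ₁ = 0.692 × 421.5 → ξ₁ = 291.7 mol/min.
Yield of C: 1ξ₂ / 421.5 = 0.1 → ξ₂ = 42.15 mol/min.
Outlet amounts (n = n₀ + Σ ν·ξ):
  B: 421.5 − 1(291.7) = 129.8
  E: 0 + 1(291.7) − 2(42.15) = 207.4
  C: 0 + 1(42.15) = 42.15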